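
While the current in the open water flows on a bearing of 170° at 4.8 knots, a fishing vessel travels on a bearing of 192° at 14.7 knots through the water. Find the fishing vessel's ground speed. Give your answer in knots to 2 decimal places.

Taking east as x and north as y: velocity relative to the water = (-3.056, -14.379) knots; the water relative to ground = (0.834, -4.727) knots.
Velocity relative to ground = (-3.056, -14.379) + (0.834, -4.727) = (-2.223, -19.106) knots.
Speed = |(-2.223, -19.106)| = 19.235 knots.

19.23 knots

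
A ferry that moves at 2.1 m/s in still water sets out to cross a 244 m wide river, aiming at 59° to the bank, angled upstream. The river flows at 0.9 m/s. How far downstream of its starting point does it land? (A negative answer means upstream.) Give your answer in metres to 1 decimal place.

-24.6 m

Perpendicular speed = 1.800 m/s; crossing time = 244 / 1.800 = 135.552 s.
Net downstream speed = -0.182 m/s.
Drift = -0.182 × 135.552 = -24.613 m (upstream).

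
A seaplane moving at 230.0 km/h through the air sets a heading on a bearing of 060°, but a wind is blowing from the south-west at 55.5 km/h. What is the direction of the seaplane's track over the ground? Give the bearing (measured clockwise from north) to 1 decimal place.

057.1°

Taking east as x and north as y: velocity relative to the air = (199.186, 115.000) km/h; the air relative to ground = (39.244, 39.244) km/h.
Velocity relative to ground = (199.186, 115.000) + (39.244, 39.244) = (238.430, 154.244) km/h.
Bearing = atan2(238.43, 154.24) = 57.10° clockwise from north.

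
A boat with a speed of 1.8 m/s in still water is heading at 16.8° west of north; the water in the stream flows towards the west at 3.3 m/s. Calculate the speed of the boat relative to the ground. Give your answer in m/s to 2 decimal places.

Taking east as x and north as y: velocity relative to the water = (-0.520, 1.723) m/s; the water relative to ground = (-3.300, 0.000) m/s.
Velocity relative to ground = (-0.520, 1.723) + (-3.300, 0.000) = (-3.820, 1.723) m/s.
Speed = |(-3.820, 1.723)| = 4.191 m/s.

4.19 m/s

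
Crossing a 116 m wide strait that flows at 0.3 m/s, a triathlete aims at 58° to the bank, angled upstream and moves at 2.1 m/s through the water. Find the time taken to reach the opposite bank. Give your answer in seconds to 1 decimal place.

65.1 s

The component of the triathlete's velocity perpendicular to the bank is 2.1 × sin 58° = 1.781 m/s.
The flow acts along the bank and has no component across it.
Time = 116 / 1.781 = 65.136 s.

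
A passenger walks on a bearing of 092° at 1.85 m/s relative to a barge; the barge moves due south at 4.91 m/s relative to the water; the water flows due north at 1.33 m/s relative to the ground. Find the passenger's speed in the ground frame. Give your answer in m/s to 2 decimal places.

4.09 m/s

In east/north components (m/s): passenger relative to barge = (1.849, -0.065); barge relative to water = (0.000, -4.910); water relative to ground = (0.000, 1.330).
Sum = (1.849, -3.645) m/s.
Speed = |(1.849, -3.645)| = 4.087 m/s.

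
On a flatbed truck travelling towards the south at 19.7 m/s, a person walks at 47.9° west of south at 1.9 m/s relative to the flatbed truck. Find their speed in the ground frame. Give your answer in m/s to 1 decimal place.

21.0 m/s

Taking east as x and north as y: flatbed truck velocity = (0.000, -19.700) m/s; person velocity relative to flatbed truck = (-1.410, -1.274) m/s.
Velocity relative to ground = (0.000, -19.700) + (-1.410, -1.274) = (-1.410, -20.974) m/s.
Speed = |(-1.410, -20.974)| = 21.021 m/s.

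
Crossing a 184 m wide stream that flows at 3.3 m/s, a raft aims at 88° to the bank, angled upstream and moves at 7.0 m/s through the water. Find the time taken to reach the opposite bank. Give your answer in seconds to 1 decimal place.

26.3 s

The component of the raft's velocity perpendicular to the bank is 7.0 × sin 88° = 6.996 m/s.
Only the cross-stream component determines the crossing time; the current contributes nothing perpendicular to the bank.
Time = 184 / 6.996 = 26.302 s.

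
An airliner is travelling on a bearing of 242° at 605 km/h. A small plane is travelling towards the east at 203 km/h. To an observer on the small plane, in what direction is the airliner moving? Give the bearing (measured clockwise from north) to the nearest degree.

Taking east as x and north as y: airliner velocity = (-534.183, -284.030) km/h; small plane velocity = (203.000, 0.000) km/h.
Velocity of airliner relative to small plane = (-534.183, -284.030) − (203.000, 0.000) = (-737.183, -284.030) km/h.
Bearing = atan2(-737.18, -284.03) = 248.93° clockwise from north.

249°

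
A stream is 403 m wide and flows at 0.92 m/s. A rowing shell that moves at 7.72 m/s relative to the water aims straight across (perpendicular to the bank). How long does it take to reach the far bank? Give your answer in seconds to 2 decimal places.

The component of the rowing shell's velocity perpendicular to the bank is 7.72 m/s.
The flow acts along the bank and has no component across it.
Time = 403 / 7.720 = 52.202 s.

52.20 s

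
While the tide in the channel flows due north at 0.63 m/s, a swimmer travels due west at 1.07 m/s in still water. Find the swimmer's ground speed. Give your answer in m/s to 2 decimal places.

Taking east as x and north as y: velocity relative to the water = (-1.070, 0.000) m/s; the water relative to ground = (0.000, 0.630) m/s.
Velocity relative to ground = (-1.070, 0.000) + (0.000, 0.630) = (-1.070, 0.630) m/s.
Speed = |(-1.070, 0.630)| = 1.242 m/s.

1.24 m/s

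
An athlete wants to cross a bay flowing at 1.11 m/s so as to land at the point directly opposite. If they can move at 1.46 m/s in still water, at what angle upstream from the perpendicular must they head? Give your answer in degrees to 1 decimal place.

To cancel the current, the upstream component of the athlete's velocity must equal the flow: 1.46 sin θ = 1.11.
sin θ = 1.11 / 1.46 = 0.7603.
θ = arcsin(0.7603) = 49.488°.

49.5°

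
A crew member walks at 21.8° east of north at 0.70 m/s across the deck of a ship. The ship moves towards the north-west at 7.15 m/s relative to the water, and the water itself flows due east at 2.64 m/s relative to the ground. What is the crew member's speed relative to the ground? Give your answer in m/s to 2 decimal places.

In east/north components (m/s): crew member relative to ship = (0.260, 0.650); ship relative to water = (-5.056, 5.056); water relative to ground = (2.640, 0.000).
Sum = (-2.156, 5.706) m/s.
Speed = |(-2.156, 5.706)| = 6.099 m/s.

6.10 m/s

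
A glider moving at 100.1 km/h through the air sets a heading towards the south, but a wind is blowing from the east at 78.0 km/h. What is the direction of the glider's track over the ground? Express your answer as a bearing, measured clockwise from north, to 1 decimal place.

Taking east as x and north as y: velocity relative to the air = (0.000, -100.100) km/h; the air relative to ground = (-78.000, 0.000) km/h.
Velocity relative to ground = (0.000, -100.100) + (-78.000, 0.000) = (-78.000, -100.100) km/h.
Bearing = atan2(-78.00, -100.10) = 217.93° clockwise from north.

217.9°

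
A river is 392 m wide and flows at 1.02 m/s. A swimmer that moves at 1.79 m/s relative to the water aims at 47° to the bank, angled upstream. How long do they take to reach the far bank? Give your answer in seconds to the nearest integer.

The component of the swimmer's velocity perpendicular to the bank is 1.79 × sin 47° = 1.309 m/s.
The current is parallel to the bank, so it does not affect the crossing time.
Time = 392 / 1.309 = 299.437 s.

299 s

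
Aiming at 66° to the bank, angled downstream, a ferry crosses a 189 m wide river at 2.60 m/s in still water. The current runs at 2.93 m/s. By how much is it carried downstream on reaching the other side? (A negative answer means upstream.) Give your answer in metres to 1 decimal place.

Perpendicular speed = 2.375 m/s; crossing time = 189 / 2.375 = 79.572 s.
Net downstream speed = 3.988 m/s.
Drift = 3.988 × 79.572 = 317.293 m (downstream).

317.3 m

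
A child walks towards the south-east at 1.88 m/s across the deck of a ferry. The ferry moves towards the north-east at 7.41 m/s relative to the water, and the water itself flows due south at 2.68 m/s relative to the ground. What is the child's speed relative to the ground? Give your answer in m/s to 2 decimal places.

In east/north components (m/s): child relative to ferry = (1.329, -1.329); ferry relative to water = (5.240, 5.240); water relative to ground = (0.000, -2.680).
Sum = (6.569, 1.230) m/s.
Speed = |(6.569, 1.230)| = 6.683 m/s.

6.68 m/s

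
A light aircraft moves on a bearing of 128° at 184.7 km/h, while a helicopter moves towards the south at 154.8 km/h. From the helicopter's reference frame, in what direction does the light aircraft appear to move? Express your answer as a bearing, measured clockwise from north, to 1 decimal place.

Taking east as x and north as y: light aircraft velocity = (145.546, -113.713) km/h; helicopter velocity = (0.000, -154.800) km/h.
Velocity of light aircraft relative to helicopter = (145.546, -113.713) − (0.000, -154.800) = (145.546, 41.087) km/h.
Bearing = atan2(145.55, 41.09) = 74.24° clockwise from north.

074.2°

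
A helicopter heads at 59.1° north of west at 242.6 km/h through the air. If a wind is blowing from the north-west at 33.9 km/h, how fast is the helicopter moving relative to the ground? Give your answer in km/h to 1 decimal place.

209.9 km/h

Taking east as x and north as y: velocity relative to the air = (-124.585, 208.167) km/h; the air relative to ground = (23.971, -23.971) km/h.
Velocity relative to ground = (-124.585, 208.167) + (23.971, -23.971) = (-100.614, 184.196) km/h.
Speed = |(-100.614, 184.196)| = 209.884 km/h.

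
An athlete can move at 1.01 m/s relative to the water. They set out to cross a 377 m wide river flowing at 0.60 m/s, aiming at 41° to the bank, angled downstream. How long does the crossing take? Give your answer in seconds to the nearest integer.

569 s

The component of the athlete's velocity perpendicular to the bank is 1.01 × sin 41° = 0.663 m/s.
Only the cross-stream component determines the crossing time; the current contributes nothing perpendicular to the bank.
Time = 377 / 0.663 = 568.954 s.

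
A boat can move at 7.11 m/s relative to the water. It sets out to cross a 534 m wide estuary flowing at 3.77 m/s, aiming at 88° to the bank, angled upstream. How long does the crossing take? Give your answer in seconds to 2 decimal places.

75.15 s

The component of the boat's velocity perpendicular to the bank is 7.11 × sin 88° = 7.106 m/s.
The current is parallel to the bank, so it does not affect the crossing time.
Time = 534 / 7.106 = 75.151 s.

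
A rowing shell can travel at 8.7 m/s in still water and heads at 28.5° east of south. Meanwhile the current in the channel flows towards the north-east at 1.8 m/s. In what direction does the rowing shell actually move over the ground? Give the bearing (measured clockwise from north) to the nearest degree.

140°

Taking east as x and north as y: velocity relative to the water = (4.151, -7.646) m/s; the water relative to ground = (1.273, 1.273) m/s.
Velocity relative to ground = (4.151, -7.646) + (1.273, 1.273) = (5.424, -6.373) m/s.
Bearing = atan2(5.42, -6.37) = 139.60° clockwise from north.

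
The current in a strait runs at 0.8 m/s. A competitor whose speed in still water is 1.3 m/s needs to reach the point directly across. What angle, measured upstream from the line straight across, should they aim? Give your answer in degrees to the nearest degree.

38°

To cancel the current, the upstream component of the competitor's velocity must equal the flow: 1.3 sin θ = 0.8.
sin θ = 0.8 / 1.3 = 0.6154.
θ = arcsin(0.6154) = 37.980°.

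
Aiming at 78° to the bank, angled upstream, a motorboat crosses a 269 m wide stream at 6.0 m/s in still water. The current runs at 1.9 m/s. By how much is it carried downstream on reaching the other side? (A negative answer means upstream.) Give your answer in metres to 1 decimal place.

29.9 m

Perpendicular speed = 5.869 m/s; crossing time = 269 / 5.869 = 45.835 s.
Net downstream speed = 0.653 m/s.
Drift = 0.653 × 45.835 = 29.909 m (downstream).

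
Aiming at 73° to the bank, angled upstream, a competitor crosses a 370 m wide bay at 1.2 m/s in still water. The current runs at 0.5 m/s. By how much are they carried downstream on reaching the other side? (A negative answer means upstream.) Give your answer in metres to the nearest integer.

48 m

Perpendicular speed = 1.148 m/s; crossing time = 370 / 1.148 = 322.422 s.
Net downstream speed = 0.149 m/s.
Drift = 0.149 × 322.422 = 48.090 m (downstream).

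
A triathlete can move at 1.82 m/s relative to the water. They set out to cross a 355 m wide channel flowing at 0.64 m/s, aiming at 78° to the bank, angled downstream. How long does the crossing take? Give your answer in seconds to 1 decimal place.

The component of the triathlete's velocity perpendicular to the bank is 1.82 × sin 78° = 1.780 m/s.
The flow acts along the bank and has no component across it.
Time = 355 / 1.780 = 199.413 s.

199.4 s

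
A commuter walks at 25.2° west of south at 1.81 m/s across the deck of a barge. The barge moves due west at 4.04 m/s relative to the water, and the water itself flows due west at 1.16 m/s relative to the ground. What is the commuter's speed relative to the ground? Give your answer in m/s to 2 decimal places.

6.19 m/s

In east/north components (m/s): commuter relative to barge = (-0.771, -1.638); barge relative to water = (-4.040, 0.000); water relative to ground = (-1.160, 0.000).
Sum = (-5.971, -1.638) m/s.
Speed = |(-5.971, -1.638)| = 6.191 m/s.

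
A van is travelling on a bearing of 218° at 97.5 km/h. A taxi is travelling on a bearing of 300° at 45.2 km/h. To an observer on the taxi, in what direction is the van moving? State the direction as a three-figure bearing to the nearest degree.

192°

Taking east as x and north as y: van velocity = (-60.027, -76.831) km/h; taxi velocity = (-39.144, 22.600) km/h.
Velocity of van relative to taxi = (-60.027, -76.831) − (-39.144, 22.600) = (-20.883, -99.431) km/h.
Bearing = atan2(-20.88, -99.43) = 191.86° clockwise from north.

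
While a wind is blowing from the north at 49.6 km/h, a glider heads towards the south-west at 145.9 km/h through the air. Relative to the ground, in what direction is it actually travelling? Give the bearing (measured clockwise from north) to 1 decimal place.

Taking east as x and north as y: velocity relative to the air = (-103.167, -103.167) km/h; the air relative to ground = (0.000, -49.600) km/h.
Velocity relative to ground = (-103.167, -103.167) + (0.000, -49.600) = (-103.167, -152.767) km/h.
Bearing = atan2(-103.17, -152.77) = 214.03° clockwise from north.

214.0°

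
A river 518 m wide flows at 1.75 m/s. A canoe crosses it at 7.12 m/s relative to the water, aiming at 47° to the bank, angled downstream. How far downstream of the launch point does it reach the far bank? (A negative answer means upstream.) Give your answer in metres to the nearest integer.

657 m

Perpendicular speed = 5.207 m/s; crossing time = 518 / 5.207 = 99.477 s.
Net downstream speed = 6.606 m/s.
Drift = 6.606 × 99.477 = 657.127 m (downstream).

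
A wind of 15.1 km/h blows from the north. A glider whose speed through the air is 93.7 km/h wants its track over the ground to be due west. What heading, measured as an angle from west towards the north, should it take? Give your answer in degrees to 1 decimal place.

The wind pushes perpendicular to the desired track; the heading must have a component into the wind equal to 15.1 km/h: 93.7 sin θ = 15.1.
sin θ = 0.1612, so θ = 9.274°.

9.3°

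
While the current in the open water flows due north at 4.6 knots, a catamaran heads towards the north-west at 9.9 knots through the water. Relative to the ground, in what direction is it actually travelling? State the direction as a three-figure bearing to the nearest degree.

Taking east as x and north as y: velocity relative to the water = (-7.000, 7.000) knots; the water relative to ground = (0.000, 4.600) knots.
Velocity relative to ground = (-7.000, 7.000) + (0.000, 4.600) = (-7.000, 11.600) knots.
Bearing = atan2(-7.00, 11.60) = 328.89° clockwise from north.

329°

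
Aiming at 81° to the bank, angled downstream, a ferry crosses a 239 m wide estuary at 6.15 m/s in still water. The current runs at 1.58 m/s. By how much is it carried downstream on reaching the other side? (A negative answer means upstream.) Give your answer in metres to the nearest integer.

100 m

Perpendicular speed = 6.074 m/s; crossing time = 239 / 6.074 = 39.346 s.
Net downstream speed = 2.542 m/s.
Drift = 2.542 × 39.346 = 100.021 m (downstream).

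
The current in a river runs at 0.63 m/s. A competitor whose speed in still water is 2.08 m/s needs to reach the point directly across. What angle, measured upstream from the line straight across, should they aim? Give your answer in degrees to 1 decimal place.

17.6°

To cancel the current, the upstream component of the competitor's velocity must equal the flow: 2.08 sin θ = 0.63.
sin θ = 0.63 / 2.08 = 0.3029.
θ = arcsin(0.3029) = 17.631°.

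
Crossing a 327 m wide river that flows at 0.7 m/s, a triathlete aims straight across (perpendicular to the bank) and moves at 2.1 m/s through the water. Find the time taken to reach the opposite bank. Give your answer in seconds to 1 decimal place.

The component of the triathlete's velocity perpendicular to the bank is 2.1 m/s.
Only the cross-stream component determines the crossing time; the current contributes nothing perpendicular to the bank.
Time = 327 / 2.100 = 155.714 s.

155.7 s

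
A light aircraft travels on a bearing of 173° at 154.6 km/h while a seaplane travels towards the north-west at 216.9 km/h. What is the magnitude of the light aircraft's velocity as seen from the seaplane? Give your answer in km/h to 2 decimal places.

Taking east as x and north as y: light aircraft velocity = (18.841, -153.448) km/h; seaplane velocity = (-153.371, 153.371) km/h.
Velocity of light aircraft relative to seaplane = (18.841, -153.448) − (-153.371, 153.371) = (172.212, -306.819) km/h.
Magnitude = |(172.212, -306.819)| = 351.845 km/h.

351.85 km/h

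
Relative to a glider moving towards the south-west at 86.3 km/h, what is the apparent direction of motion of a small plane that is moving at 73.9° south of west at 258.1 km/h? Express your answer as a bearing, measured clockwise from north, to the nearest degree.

183°

Taking east as x and north as y: small plane velocity = (-71.575, -247.977) km/h; glider velocity = (-61.023, -61.023) km/h.
Velocity of small plane relative to glider = (-71.575, -247.977) − (-61.023, -61.023) = (-10.552, -186.954) km/h.
Bearing = atan2(-10.55, -186.95) = 183.23° clockwise from north.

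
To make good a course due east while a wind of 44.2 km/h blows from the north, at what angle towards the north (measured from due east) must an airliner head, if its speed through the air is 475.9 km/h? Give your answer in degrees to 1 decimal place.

5.3°

The wind pushes perpendicular to the desired track; the heading must have a component into the wind equal to 44.2 km/h: 475.9 sin θ = 44.2.
sin θ = 0.0929, so θ = 5.329°.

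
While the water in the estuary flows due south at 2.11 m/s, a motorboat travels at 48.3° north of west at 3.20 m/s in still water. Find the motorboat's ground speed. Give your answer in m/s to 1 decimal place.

Taking east as x and north as y: velocity relative to the water = (-2.129, 2.389) m/s; the water relative to ground = (0.000, -2.110) m/s.
Velocity relative to ground = (-2.129, 2.389) + (0.000, -2.110) = (-2.129, 0.279) m/s.
Speed = |(-2.129, 0.279)| = 2.147 m/s.

2.1 m/s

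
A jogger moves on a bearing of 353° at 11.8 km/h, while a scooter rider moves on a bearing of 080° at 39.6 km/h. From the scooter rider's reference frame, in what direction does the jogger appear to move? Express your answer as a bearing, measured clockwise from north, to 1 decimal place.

Taking east as x and north as y: jogger velocity = (-1.438, 11.712) km/h; scooter rider velocity = (38.998, 6.876) km/h.
Velocity of jogger relative to scooter rider = (-1.438, 11.712) − (38.998, 6.876) = (-40.436, 4.836) km/h.
Bearing = atan2(-40.44, 4.84) = 276.82° clockwise from north.

276.8°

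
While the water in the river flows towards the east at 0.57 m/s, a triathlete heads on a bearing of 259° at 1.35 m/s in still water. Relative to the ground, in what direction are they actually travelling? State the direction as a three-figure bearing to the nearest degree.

251°

Taking east as x and north as y: velocity relative to the water = (-1.325, -0.258) m/s; the water relative to ground = (0.570, 0.000) m/s.
Velocity relative to ground = (-1.325, -0.258) + (0.570, 0.000) = (-0.755, -0.258) m/s.
Bearing = atan2(-0.76, -0.26) = 251.17° clockwise from north.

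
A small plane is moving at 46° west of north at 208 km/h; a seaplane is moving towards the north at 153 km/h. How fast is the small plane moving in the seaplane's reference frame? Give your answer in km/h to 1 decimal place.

Taking east as x and north as y: small plane velocity = (-149.623, 144.489) km/h; seaplane velocity = (0.000, 153.000) km/h.
Velocity of small plane relative to seaplane = (-149.623, 144.489) − (0.000, 153.000) = (-149.623, -8.511) km/h.
Magnitude = |(-149.623, -8.511)| = 149.865 km/h.

149.9 km/h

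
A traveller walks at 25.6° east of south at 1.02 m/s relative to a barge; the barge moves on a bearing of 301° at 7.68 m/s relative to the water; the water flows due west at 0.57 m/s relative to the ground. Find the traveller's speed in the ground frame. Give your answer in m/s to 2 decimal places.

In east/north components (m/s): traveller relative to barge = (0.441, -0.920); barge relative to water = (-6.583, 3.955); water relative to ground = (-0.570, 0.000).
Sum = (-6.712, 3.036) m/s.
Speed = |(-6.712, 3.036)| = 7.367 m/s.

7.37 m/s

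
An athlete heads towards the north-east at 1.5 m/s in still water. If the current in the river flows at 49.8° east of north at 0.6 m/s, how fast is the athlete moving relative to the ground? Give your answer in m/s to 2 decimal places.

Taking east as x and north as y: velocity relative to the water = (1.061, 1.061) m/s; the water relative to ground = (0.458, 0.387) m/s.
Velocity relative to ground = (1.061, 1.061) + (0.458, 0.387) = (1.519, 1.448) m/s.
Speed = |(1.519, 1.448)| = 2.098 m/s.

2.10 m/s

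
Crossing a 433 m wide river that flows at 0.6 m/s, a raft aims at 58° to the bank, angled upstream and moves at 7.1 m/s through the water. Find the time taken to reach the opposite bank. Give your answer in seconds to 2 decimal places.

The component of the raft's velocity perpendicular to the bank is 7.1 × sin 58° = 6.021 m/s.
The current is parallel to the bank, so it does not affect the crossing time.
Time = 433 / 6.021 = 71.913 s.

71.91 s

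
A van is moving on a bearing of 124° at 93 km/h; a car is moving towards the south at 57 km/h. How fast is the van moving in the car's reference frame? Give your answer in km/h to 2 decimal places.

77.26 km/h

Taking east as x and north as y: van velocity = (77.100, -52.005) km/h; car velocity = (0.000, -57.000) km/h.
Velocity of van relative to car = (77.100, -52.005) − (0.000, -57.000) = (77.100, 4.995) km/h.
Magnitude = |(77.100, 4.995)| = 77.262 km/h.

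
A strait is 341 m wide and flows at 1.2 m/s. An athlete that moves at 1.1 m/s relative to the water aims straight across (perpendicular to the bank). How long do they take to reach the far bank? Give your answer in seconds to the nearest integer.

The component of the athlete's velocity perpendicular to the bank is 1.1 m/s.
The current is parallel to the bank, so it does not affect the crossing time.
Time = 341 / 1.100 = 310.000 s.

310 s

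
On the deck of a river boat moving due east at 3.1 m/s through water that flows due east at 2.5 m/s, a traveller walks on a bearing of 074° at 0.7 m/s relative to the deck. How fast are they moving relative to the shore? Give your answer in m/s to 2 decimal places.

6.28 m/s

In east/north components (m/s): traveller relative to river boat = (0.673, 0.193); river boat relative to water = (3.100, 0.000); water relative to ground = (2.500, 0.000).
Sum = (6.273, 0.193) m/s.
Speed = |(6.273, 0.193)| = 6.276 m/s.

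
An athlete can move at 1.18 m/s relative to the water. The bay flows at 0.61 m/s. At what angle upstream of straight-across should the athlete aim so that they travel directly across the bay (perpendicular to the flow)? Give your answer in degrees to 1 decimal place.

To cancel the current, the upstream component of the athlete's velocity must equal the flow: 1.18 sin θ = 0.61.
sin θ = 0.61 / 1.18 = 0.5169.
θ = arcsin(0.5169) = 31.128°.

31.1°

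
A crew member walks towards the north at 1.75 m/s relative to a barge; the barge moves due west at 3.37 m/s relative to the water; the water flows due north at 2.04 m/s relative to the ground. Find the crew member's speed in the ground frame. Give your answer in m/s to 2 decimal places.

In east/north components (m/s): crew member relative to barge = (0.000, 1.750); barge relative to water = (-3.370, 0.000); water relative to ground = (0.000, 2.040).
Sum = (-3.370, 3.790) m/s.
Speed = |(-3.370, 3.790)| = 5.072 m/s.

5.07 m/s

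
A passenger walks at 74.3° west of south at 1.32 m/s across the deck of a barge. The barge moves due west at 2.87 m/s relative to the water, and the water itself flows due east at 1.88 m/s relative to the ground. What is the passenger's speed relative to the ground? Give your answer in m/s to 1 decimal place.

2.3 m/s

In east/north components (m/s): passenger relative to barge = (-1.271, -0.357); barge relative to water = (-2.870, 0.000); water relative to ground = (1.880, 0.000).
Sum = (-2.261, -0.357) m/s.
Speed = |(-2.261, -0.357)| = 2.289 m/s.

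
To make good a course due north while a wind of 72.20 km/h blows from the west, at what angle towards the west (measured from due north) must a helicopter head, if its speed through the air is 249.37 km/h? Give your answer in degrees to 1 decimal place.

The wind pushes perpendicular to the desired track; the heading must have a component into the wind equal to 72.20 km/h: 249.37 sin θ = 72.20.
sin θ = 0.2895, so θ = 16.830°.

16.8°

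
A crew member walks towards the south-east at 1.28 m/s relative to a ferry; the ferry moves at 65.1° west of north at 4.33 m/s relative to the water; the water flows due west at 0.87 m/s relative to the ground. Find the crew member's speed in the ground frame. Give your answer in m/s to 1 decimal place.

4.0 m/s

In east/north components (m/s): crew member relative to ferry = (0.905, -0.905); ferry relative to water = (-3.928, 1.823); water relative to ground = (-0.870, 0.000).
Sum = (-3.892, 0.918) m/s.
Speed = |(-3.892, 0.918)| = 3.999 m/s.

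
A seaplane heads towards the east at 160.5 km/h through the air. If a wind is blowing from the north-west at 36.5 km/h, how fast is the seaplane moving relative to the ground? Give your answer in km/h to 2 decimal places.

188.09 km/h

Taking east as x and north as y: velocity relative to the air = (160.500, 0.000) km/h; the air relative to ground = (25.809, -25.809) km/h.
Velocity relative to ground = (160.500, 0.000) + (25.809, -25.809) = (186.309, -25.809) km/h.
Speed = |(186.309, -25.809)| = 188.089 km/h.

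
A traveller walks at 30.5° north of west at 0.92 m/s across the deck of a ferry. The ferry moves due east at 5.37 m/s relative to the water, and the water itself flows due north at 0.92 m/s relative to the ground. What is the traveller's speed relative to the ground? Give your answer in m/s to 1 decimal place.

In east/north components (m/s): traveller relative to ferry = (-0.793, 0.467); ferry relative to water = (5.370, 0.000); water relative to ground = (0.000, 0.920).
Sum = (4.577, 1.387) m/s.
Speed = |(4.577, 1.387)| = 4.783 m/s.

4.8 m/s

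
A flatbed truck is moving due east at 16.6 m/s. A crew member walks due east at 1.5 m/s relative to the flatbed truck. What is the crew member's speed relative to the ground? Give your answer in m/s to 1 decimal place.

Taking east as x and north as y: flatbed truck velocity = (16.600, 0.000) m/s; crew member velocity relative to flatbed truck = (1.500, 0.000) m/s.
Velocity relative to ground = (16.600, 0.000) + (1.500, 0.000) = (18.100, 0.000) m/s.
Speed = |(18.100, 0.000)| = 18.100 m/s.

18.1 m/s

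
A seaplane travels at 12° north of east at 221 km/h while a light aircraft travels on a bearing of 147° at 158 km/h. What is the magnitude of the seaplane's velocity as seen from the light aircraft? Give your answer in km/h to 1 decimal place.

Taking east as x and north as y: seaplane velocity = (216.171, 45.948) km/h; light aircraft velocity = (86.053, -132.510) km/h.
Velocity of seaplane relative to light aircraft = (216.171, 45.948) − (86.053, -132.510) = (130.118, 178.458) km/h.
Magnitude = |(130.118, 178.458)| = 220.857 km/h.

220.9 km/h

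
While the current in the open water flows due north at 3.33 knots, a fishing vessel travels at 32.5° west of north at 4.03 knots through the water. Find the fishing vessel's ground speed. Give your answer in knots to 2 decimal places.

Taking east as x and north as y: velocity relative to the water = (-2.165, 3.399) knots; the water relative to ground = (0.000, 3.330) knots.
Velocity relative to ground = (-2.165, 3.399) + (0.000, 3.330) = (-2.165, 6.729) knots.
Speed = |(-2.165, 6.729)| = 7.069 knots.

7.07 knots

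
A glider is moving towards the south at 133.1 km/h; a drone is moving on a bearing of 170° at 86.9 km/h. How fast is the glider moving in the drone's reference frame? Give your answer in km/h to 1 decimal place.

49.9 km/h

Taking east as x and north as y: glider velocity = (0.000, -133.100) km/h; drone velocity = (15.090, -85.580) km/h.
Velocity of glider relative to drone = (0.000, -133.100) − (15.090, -85.580) = (-15.090, -47.520) km/h.
Magnitude = |(-15.090, -47.520)| = 49.859 km/h.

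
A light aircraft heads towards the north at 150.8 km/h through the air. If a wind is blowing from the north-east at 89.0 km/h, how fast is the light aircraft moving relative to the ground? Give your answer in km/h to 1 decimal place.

Taking east as x and north as y: velocity relative to the air = (0.000, 150.800) km/h; the air relative to ground = (-62.933, -62.933) km/h.
Velocity relative to ground = (0.000, 150.800) + (-62.933, -62.933) = (-62.933, 87.867) km/h.
Speed = |(-62.933, 87.867)| = 108.080 km/h.

108.1 km/h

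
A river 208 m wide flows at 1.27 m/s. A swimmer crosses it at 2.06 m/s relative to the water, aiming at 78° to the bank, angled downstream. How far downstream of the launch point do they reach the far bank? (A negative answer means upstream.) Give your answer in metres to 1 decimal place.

175.3 m

Perpendicular speed = 2.015 m/s; crossing time = 208 / 2.015 = 103.227 s.
Net downstream speed = 1.698 m/s.
Drift = 1.698 × 103.227 = 175.310 m (downstream).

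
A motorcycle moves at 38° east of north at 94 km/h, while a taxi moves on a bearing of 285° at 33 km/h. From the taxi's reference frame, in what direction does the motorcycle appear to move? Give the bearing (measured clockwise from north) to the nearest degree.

Taking east as x and north as y: motorcycle velocity = (57.872, 74.073) km/h; taxi velocity = (-31.876, 8.541) km/h.
Velocity of motorcycle relative to taxi = (57.872, 74.073) − (-31.876, 8.541) = (89.748, 65.532) km/h.
Bearing = atan2(89.75, 65.53) = 53.86° clockwise from north.

054°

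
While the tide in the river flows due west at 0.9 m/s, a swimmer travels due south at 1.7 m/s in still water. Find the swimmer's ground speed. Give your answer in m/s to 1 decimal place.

1.9 m/s

Taking east as x and north as y: velocity relative to the water = (0.000, -1.700) m/s; the water relative to ground = (-0.900, 0.000) m/s.
Velocity relative to ground = (0.000, -1.700) + (-0.900, 0.000) = (-0.900, -1.700) m/s.
Speed = |(-0.900, -1.700)| = 1.924 m/s.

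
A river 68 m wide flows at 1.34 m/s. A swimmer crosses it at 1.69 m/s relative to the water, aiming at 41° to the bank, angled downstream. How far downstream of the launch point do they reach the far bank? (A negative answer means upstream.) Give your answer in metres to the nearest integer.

Perpendicular speed = 1.109 m/s; crossing time = 68 / 1.109 = 61.331 s.
Net downstream speed = 2.615 m/s.
Drift = 2.615 × 61.331 = 160.408 m (downstream).

160 m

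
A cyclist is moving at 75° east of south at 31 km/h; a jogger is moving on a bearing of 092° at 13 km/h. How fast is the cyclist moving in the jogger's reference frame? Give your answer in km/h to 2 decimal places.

18.56 km/h

Taking east as x and north as y: cyclist velocity = (29.944, -8.023) km/h; jogger velocity = (12.992, -0.454) km/h.
Velocity of cyclist relative to jogger = (29.944, -8.023) − (12.992, -0.454) = (16.952, -7.570) km/h.
Magnitude = |(16.952, -7.570)| = 18.565 km/h.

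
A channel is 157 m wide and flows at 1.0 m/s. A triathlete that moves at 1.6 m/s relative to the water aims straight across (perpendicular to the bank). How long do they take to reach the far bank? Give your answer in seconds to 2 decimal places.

98.13 s

The component of the triathlete's velocity perpendicular to the bank is 1.6 m/s.
The flow acts along the bank and has no component across it.
Time = 157 / 1.600 = 98.125 s.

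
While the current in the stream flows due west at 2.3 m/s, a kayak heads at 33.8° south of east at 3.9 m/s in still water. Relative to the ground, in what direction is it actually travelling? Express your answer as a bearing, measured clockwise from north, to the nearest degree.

Taking east as x and north as y: velocity relative to the water = (3.241, -2.170) m/s; the water relative to ground = (-2.300, 0.000) m/s.
Velocity relative to ground = (3.241, -2.170) + (-2.300, 0.000) = (0.941, -2.170) m/s.
Bearing = atan2(0.94, -2.17) = 156.56° clockwise from north.

157°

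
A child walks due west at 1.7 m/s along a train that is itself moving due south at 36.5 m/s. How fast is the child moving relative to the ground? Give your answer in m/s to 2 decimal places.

36.54 m/s

Taking east as x and north as y: train velocity = (0.000, -36.500) m/s; child velocity relative to train = (-1.700, 0.000) m/s.
Velocity relative to ground = (0.000, -36.500) + (-1.700, 0.000) = (-1.700, -36.500) m/s.
Speed = |(-1.700, -36.500)| = 36.540 m/s.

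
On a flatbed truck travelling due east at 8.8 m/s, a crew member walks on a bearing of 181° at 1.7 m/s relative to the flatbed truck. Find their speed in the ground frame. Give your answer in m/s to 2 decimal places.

Taking east as x and north as y: flatbed truck velocity = (8.800, 0.000) m/s; crew member velocity relative to flatbed truck = (-0.030, -1.700) m/s.
Velocity relative to ground = (8.800, 0.000) + (-0.030, -1.700) = (8.770, -1.700) m/s.
Speed = |(8.770, -1.700)| = 8.934 m/s.

8.93 m/s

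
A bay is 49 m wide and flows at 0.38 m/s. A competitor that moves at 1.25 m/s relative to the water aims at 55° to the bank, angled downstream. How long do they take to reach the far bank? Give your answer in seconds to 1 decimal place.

47.9 s

The component of the competitor's velocity perpendicular to the bank is 1.25 × sin 55° = 1.024 m/s.
The flow acts along the bank and has no component across it.
Time = 49 / 1.024 = 47.854 s.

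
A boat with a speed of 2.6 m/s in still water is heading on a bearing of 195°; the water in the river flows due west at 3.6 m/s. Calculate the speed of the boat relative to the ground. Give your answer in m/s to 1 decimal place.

5.0 m/s

Taking east as x and north as y: velocity relative to the water = (-0.673, -2.511) m/s; the water relative to ground = (-3.600, 0.000) m/s.
Velocity relative to ground = (-0.673, -2.511) + (-3.600, 0.000) = (-4.273, -2.511) m/s.
Speed = |(-4.273, -2.511)| = 4.956 m/s.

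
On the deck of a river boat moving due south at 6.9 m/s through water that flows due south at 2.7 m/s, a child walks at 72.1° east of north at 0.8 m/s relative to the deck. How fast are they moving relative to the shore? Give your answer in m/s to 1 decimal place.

In east/north components (m/s): child relative to river boat = (0.761, 0.246); river boat relative to water = (0.000, -6.900); water relative to ground = (0.000, -2.700).
Sum = (0.761, -9.354) m/s.
Speed = |(0.761, -9.354)| = 9.385 m/s.

9.4 m/s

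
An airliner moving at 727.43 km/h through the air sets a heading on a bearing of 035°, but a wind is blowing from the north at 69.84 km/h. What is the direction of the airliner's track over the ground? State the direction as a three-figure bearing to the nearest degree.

038°

Taking east as x and north as y: velocity relative to the air = (417.237, 595.876) km/h; the air relative to ground = (0.000, -69.840) km/h.
Velocity relative to ground = (417.237, 595.876) + (0.000, -69.840) = (417.237, 526.036) km/h.
Bearing = atan2(417.24, 526.04) = 38.42° clockwise from north.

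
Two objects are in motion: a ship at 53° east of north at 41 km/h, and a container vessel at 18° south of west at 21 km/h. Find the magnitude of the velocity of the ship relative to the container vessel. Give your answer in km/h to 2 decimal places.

Taking east as x and north as y: ship velocity = (32.744, 24.674) km/h; container vessel velocity = (-19.972, -6.489) km/h.
Velocity of ship relative to container vessel = (32.744, 24.674) − (-19.972, -6.489) = (52.716, 31.164) km/h.
Magnitude = |(52.716, 31.164)| = 61.239 km/h.

61.24 km/h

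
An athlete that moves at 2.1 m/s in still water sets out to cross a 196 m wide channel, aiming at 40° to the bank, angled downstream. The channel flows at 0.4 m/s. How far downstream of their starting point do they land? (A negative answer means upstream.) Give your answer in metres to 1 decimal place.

Perpendicular speed = 1.350 m/s; crossing time = 196 / 1.350 = 145.201 s.
Net downstream speed = 2.009 m/s.
Drift = 2.009 × 145.201 = 291.664 m (downstream).

291.7 m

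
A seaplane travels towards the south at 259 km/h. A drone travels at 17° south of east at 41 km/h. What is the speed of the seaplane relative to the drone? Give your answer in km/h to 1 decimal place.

250.1 km/h

Taking east as x and north as y: seaplane velocity = (0.000, -259.000) km/h; drone velocity = (39.208, -11.987) km/h.
Velocity of seaplane relative to drone = (0.000, -259.000) − (39.208, -11.987) = (-39.208, -247.013) km/h.
Magnitude = |(-39.208, -247.013)| = 250.105 km/h.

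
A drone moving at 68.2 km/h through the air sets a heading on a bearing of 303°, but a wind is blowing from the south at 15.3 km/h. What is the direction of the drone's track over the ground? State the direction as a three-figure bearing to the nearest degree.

Taking east as x and north as y: velocity relative to the air = (-57.197, 37.144) km/h; the air relative to ground = (0.000, 15.300) km/h.
Velocity relative to ground = (-57.197, 37.144) + (0.000, 15.300) = (-57.197, 52.444) km/h.
Bearing = atan2(-57.20, 52.44) = 312.52° clockwise from north.

313°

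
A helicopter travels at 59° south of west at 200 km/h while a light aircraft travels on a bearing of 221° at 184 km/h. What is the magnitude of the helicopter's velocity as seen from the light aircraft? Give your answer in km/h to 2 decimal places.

Taking east as x and north as y: helicopter velocity = (-103.008, -171.433) km/h; light aircraft velocity = (-120.715, -138.867) km/h.
Velocity of helicopter relative to light aircraft = (-103.008, -171.433) − (-120.715, -138.867) = (17.707, -32.567) km/h.
Magnitude = |(17.707, -32.567)| = 37.070 km/h.

37.07 km/h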